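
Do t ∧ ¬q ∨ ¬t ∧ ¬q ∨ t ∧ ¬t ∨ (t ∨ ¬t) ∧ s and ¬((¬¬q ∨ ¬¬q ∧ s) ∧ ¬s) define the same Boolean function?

E1: t ∧ ¬q ∨ ¬t ∧ ¬q ∨ t ∧ ¬t ∨ (t ∨ ¬t) ∧ s
    = ¬q ∨ t ∧ ¬t ∨ (t ∨ ¬t) ∧ s   [distribution]
    = ¬q ∨ t ∧ ¬t ∨ s   [complement / identity]
    = ¬q ∨ s   [complement / identity]
E2: ¬((¬¬q ∨ ¬¬q ∧ s) ∧ ¬s)
    = ¬(¬¬q ∧ ¬s)   [absorption]
    = ¬q ∨ s   [De Morgan]
Both reduce to ¬q ∨ s, so they are equivalent.

Yes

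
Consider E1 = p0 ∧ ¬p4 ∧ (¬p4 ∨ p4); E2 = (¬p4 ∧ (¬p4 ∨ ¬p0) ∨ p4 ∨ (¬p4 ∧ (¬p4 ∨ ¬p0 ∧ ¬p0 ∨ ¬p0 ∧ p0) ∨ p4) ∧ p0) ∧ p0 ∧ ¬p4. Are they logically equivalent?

Yes

E1: p0 ∧ ¬p4 ∧ (¬p4 ∨ p4)
    = p0 ∧ ¬p4   (complement / identity)
E2: (¬p4 ∧ (¬p4 ∨ ¬p0) ∨ p4 ∨ (¬p4 ∧ (¬p4 ∨ ¬p0 ∧ ¬p0 ∨ ¬p0 ∧ p0) ∨ p4) ∧ p0) ∧ p0 ∧ ¬p4
    = (¬p4 ∧ (¬p4 ∨ ¬p0) ∨ p4 ∨ (¬p4 ∧ (¬p4 ∨ ¬p0) ∨ p4) ∧ p0) ∧ p0 ∧ ¬p4   (distribution)
    = (¬p4 ∧ (¬p4 ∨ ¬p0) ∨ p4) ∧ p0 ∧ ¬p4   (absorption)
    = (¬p4 ∨ p4) ∧ p0 ∧ ¬p4   (absorption)
    = p0 ∧ ¬p4   (complement / identity)
Both reduce to p0 ∧ ¬p4, so they are equivalent.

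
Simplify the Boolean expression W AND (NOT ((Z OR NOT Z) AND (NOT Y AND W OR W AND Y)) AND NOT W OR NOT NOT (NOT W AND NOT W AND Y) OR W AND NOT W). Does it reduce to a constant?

W AND (NOT ((Z OR NOT Z) AND (NOT Y AND W OR W AND Y)) AND NOT W OR NOT NOT (NOT W AND NOT W AND Y) OR W AND NOT W)
= W AND (NOT ((Z OR NOT Z) AND W) AND NOT W OR NOT NOT (NOT W AND NOT W AND Y) OR W AND NOT W)   (distribution)
= W AND (NOT ((Z OR NOT Z) AND W) AND NOT W OR NOT W AND NOT W AND Y OR W AND NOT W)   (double negation)
= W AND (NOT W AND NOT W OR NOT W AND NOT W AND Y OR W AND NOT W)   (complement / identity)
= W AND (NOT W AND NOT W OR W AND NOT W)   (absorption)
= W AND NOT W   (distribution)
= FALSE   (complement)

FALSE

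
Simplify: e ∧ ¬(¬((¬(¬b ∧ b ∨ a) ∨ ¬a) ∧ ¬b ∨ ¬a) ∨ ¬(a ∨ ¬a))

e ∧ ¬(¬((¬(¬b ∧ b ∨ a) ∨ ¬a) ∧ ¬b ∨ ¬a) ∨ ¬(a ∨ ¬a))
= e ∧ ((¬(¬b ∧ b ∨ a) ∨ ¬a) ∧ ¬b ∨ ¬a) ∧ (a ∨ ¬a)   — De Morgan
= e ∧ ((¬a ∨ ¬a) ∧ ¬b ∨ ¬a) ∧ (a ∨ ¬a)   — complement / identity
= e ∧ ((¬a ∨ ¬a) ∧ ¬b ∨ ¬a)   — complement / identity
= e ∧ (¬a ∧ ¬b ∨ ¬a)   — idempotence
= e ∧ ¬a   — absorption

e ∧ ¬a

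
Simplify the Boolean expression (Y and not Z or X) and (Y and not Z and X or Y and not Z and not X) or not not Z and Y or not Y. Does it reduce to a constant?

True

(Y and not Z or X) and (Y and not Z and X or Y and not Z and not X) or not not Z and Y or not Y
= (Y and not Z or X) and Y and not Z or not not Z and Y or not Y   — distribution
= (Y and not Z or X) and Y and not Z or Z and Y or not Y   — double negation
= Y and not Z or Z and Y or not Y   — absorption
= Y or not Y   — distribution
= True   — complement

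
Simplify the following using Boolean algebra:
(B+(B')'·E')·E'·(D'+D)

(B+(B')'·E')·E'·(D'+D)
= (B+B·E')·E'·(D'+D)   [double negation]
= (B+B·E')·E'   [complement / identity]
= B·E'   [absorption]

B·E'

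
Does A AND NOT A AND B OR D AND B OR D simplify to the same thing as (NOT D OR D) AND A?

No

E1: A AND NOT A AND B OR D AND B OR D
    = (A AND NOT A OR D) AND B OR D   [distribution]
    = D AND B OR D   [complement / identity]
    = D   [absorption]
E2: (NOT D OR D) AND A
    = A   [complement / identity]
These differ: at A=0, B=1, D=1, E1 = 1 but E2 = 0.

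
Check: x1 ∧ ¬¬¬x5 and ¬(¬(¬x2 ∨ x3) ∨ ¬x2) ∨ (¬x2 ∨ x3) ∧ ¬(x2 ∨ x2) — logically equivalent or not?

No

E1: x1 ∧ ¬¬¬x5
    = x1 ∧ ¬x5   — double negation
E2: ¬(¬(¬x2 ∨ x3) ∨ ¬x2) ∨ (¬x2 ∨ x3) ∧ ¬(x2 ∨ x2)
    = (¬x2 ∨ x3) ∧ x2 ∨ (¬x2 ∨ x3) ∧ ¬(x2 ∨ x2)   — De Morgan
    = (¬x2 ∨ x3) ∧ x2 ∨ (¬x2 ∨ x3) ∧ ¬x2   — idempotence
    = ¬x2 ∨ x3   — distribution
These differ: at x1=0, x2=0, x3=1, x5=1, E1 = 0 but E2 = 1.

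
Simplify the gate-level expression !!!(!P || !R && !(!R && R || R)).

P && R

!!!(!P || !R && !(!R && R || R))
= !!!(!P || !R && !R)   — complement / identity
= !!!(!P || !R)   — idempotence
= !(!P || !R)   — double negation
= P && R   — De Morgan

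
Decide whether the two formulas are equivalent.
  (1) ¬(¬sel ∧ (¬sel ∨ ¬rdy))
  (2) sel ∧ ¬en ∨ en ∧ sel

Yes

E1: ¬(¬sel ∧ (¬sel ∨ ¬rdy))
    = ¬¬sel   (absorption)
    = sel   (double negation)
E2: sel ∧ ¬en ∨ en ∧ sel
    = sel   (distribution)
Both reduce to sel, so they are equivalent.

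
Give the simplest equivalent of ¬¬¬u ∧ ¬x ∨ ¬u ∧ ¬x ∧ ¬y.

¬u ∧ ¬x

¬¬¬u ∧ ¬x ∨ ¬u ∧ ¬x ∧ ¬y
= ¬u ∧ ¬x ∨ ¬u ∧ ¬x ∧ ¬y   — double negation
= ¬u ∧ ¬x   — absorption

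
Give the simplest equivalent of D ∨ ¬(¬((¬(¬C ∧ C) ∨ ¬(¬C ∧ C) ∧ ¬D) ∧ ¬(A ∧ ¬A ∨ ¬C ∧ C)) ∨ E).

D ∨ ¬E

D ∨ ¬(¬((¬(¬C ∧ C) ∨ ¬(¬C ∧ C) ∧ ¬D) ∧ ¬(A ∧ ¬A ∨ ¬C ∧ C)) ∨ E)
= D ∨ ¬(¬(¬(¬C ∧ C) ∧ ¬(A ∧ ¬A ∨ ¬C ∧ C)) ∨ E)   [absorption]
= D ∨ ¬(¬C ∧ C ∨ A ∧ ¬A ∨ ¬C ∧ C ∨ E)   [De Morgan]
= D ∨ ¬(¬C ∧ C ∨ ¬C ∧ C ∨ E)   [complement / identity]
= D ∨ ¬(¬C ∧ C ∨ E)   [idempotence]
= D ∨ ¬E   [complement / identity]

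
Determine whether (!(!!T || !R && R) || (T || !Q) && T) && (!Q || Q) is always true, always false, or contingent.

(!(!!T || !R && R) || (T || !Q) && T) && (!Q || Q)
= !(!!T || !R && R) || (T || !Q) && T   (complement / identity)
= !(T || !R && R) || (T || !Q) && T   (double negation)
= !(T || !R && R) || T   (absorption)
= !T || T   (complement / identity)
= true   (complement)

always true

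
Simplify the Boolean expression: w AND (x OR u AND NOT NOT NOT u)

w AND x

w AND (x OR u AND NOT NOT NOT u)
= w AND (x OR u AND NOT u)   [double negation]
= w AND x   [complement / identity]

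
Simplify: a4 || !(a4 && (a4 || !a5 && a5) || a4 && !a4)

true

a4 || !(a4 && (a4 || !a5 && a5) || a4 && !a4)
= a4 || !(a4 && a4 || a4 && !a4)   (complement / identity)
= a4 || !a4   (distribution)
= true   (complement)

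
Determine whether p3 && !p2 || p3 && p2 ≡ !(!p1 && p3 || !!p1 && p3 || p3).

E1: p3 && !p2 || p3 && p2
    = p3   (distribution)
E2: !(!p1 && p3 || !!p1 && p3 || p3)
    = !(!p1 && p3 || p1 && p3 || p3)   (double negation)
    = !(p3 || p3)   (distribution)
    = !p3   (idempotence)
These differ: at p1=0, p2=0, p3=0, E1 = 0 but E2 = 1.

No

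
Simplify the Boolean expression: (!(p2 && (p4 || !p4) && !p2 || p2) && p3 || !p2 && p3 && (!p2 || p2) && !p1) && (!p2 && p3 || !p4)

(!(p2 && (p4 || !p4) && !p2 || p2) && p3 || !p2 && p3 && (!p2 || p2) && !p1) && (!p2 && p3 || !p4)
= (!(p2 && !p2 || p2) && p3 || !p2 && p3 && (!p2 || p2) && !p1) && (!p2 && p3 || !p4)   (complement / identity)
= (!(p2 && !p2 || p2) && p3 || !p2 && p3 && !p1) && (!p2 && p3 || !p4)   (complement / identity)
= (!p2 && p3 || !p2 && p3 && !p1) && (!p2 && p3 || !p4)   (complement / identity)
= !p2 && p3 && (!p2 && p3 || !p4)   (absorption)
= !p2 && p3   (absorption)

!p2 && p3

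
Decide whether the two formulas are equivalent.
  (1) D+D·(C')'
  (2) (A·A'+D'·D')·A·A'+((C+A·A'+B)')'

No

E1: D+D·(C')'
    = D+D·C   [double negation]
    = D   [absorption]
E2: (A·A'+D'·D')·A·A'+((C+A·A'+B)')'
    = (A·A'+D')·A·A'+((C+A·A'+B)')'   [idempotence]
    = A·A'+((C+A·A'+B)')'   [absorption]
    = A·A'+((C+B)')'   [complement / identity]
    = A·A'+C+B   [double negation]
    = C+B   [complement / identity]
These differ: at A=0, B=1, C=1, D=0, E1 = 0 but E2 = 1.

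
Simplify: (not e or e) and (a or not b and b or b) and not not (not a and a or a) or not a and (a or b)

a or b

(not e or e) and (a or not b and b or b) and not not (not a and a or a) or not a and (a or b)
= (not e or e) and (a or not b and b or b) and not not a or not a and (a or b)
= (not e or e) and (a or not b and b or b) and a or not a and (a or b)
= (not e or e) and (a or b) and a or not a and (a or b)
= (a or b) and a or not a and (a or b)
= a or b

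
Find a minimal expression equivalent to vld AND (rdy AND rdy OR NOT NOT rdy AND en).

vld AND (rdy AND rdy OR NOT NOT rdy AND en)
= vld AND (rdy AND rdy OR rdy AND en)   [double negation]
= vld AND rdy AND (rdy OR en)   [distribution]
= vld AND rdy   [absorption]

vld AND rdy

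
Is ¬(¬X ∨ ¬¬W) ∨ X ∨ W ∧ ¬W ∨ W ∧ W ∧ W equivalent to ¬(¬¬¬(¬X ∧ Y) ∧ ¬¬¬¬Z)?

E1: ¬(¬X ∨ ¬¬W) ∨ X ∨ W ∧ ¬W ∨ W ∧ W ∧ W
    = X ∧ ¬W ∨ X ∨ W ∧ ¬W ∨ W ∧ W ∧ W
    = X ∧ ¬W ∨ X ∨ W ∧ ¬W ∨ W ∧ W
    = X ∨ W ∧ ¬W ∨ W ∧ W
    = X ∨ W
E2: ¬(¬¬¬(¬X ∧ Y) ∧ ¬¬¬¬Z)
    = ¬(¬(¬X ∧ Y) ∧ ¬¬¬¬Z)
    = ¬(¬(¬X ∧ Y) ∧ ¬¬Z)
    = ¬X ∧ Y ∨ ¬Z
These differ: at W=1, X=1, Y=0, Z=1, E1 = 1 but E2 = 0.

No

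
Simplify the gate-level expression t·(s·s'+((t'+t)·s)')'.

t·(s·s'+((t'+t)·s)')'
= t·(((t'+t)·s)')'   [complement / identity]
= t·(s')'   [complement / identity]
= t·s   [double negation]

t·s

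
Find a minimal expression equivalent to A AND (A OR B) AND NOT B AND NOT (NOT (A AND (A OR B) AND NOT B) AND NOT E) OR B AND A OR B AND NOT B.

A

A AND (A OR B) AND NOT B AND NOT (NOT (A AND (A OR B) AND NOT B) AND NOT E) OR B AND A OR B AND NOT B
= A AND (A OR B) AND NOT B AND (A AND (A OR B) AND NOT B OR E) OR B AND A OR B AND NOT B   (De Morgan)
= A AND (A OR B) AND NOT B OR B AND A OR B AND NOT B   (absorption)
= A AND (A OR B) AND NOT B OR B AND A   (complement / identity)
= A AND NOT B OR B AND A   (absorption)
= A   (distribution)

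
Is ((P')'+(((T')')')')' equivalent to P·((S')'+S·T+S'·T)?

No

E1: ((P')'+(((T')')')')'
    = P'·((T')')'   — De Morgan
    = P'·T'   — double negation
E2: P·((S')'+S·T+S'·T)
    = P·((S')'+T)   — distribution
    = P·(S+T)   — double negation
These differ: at P=0, S=1, T=0, E1 = 1 but E2 = 0.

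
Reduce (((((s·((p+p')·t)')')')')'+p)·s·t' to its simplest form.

s·t'

(((((s·((p+p')·t)')')')')'+p)·s·t'
= (((s·((p+p')·t)')')'+p)·s·t'   (double negation)
= (s·((p+p')·t)'+p)·s·t'   (double negation)
= (s·t'+p)·s·t'   (complement / identity)
= s·t'   (absorption)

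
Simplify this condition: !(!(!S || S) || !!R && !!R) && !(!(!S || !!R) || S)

!(!(!S || S) || !!R && !!R) && !(!(!S || !!R) || S)
= !(!(!S || S) || !!R) && !(!(!S || !!R) || S)   [idempotence]
= (!S || S) && !R && !(!(!S || !!R) || S)   [De Morgan]
= (!S || S) && !R && !(S && !R || S)   [De Morgan]
= (!S || S) && !R && !S   [absorption]
= !R && !S   [complement / identity]

!R && !S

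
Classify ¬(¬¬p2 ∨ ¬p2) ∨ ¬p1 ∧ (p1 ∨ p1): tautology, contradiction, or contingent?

¬(¬¬p2 ∨ ¬p2) ∨ ¬p1 ∧ (p1 ∨ p1)
= ¬p2 ∧ p2 ∨ ¬p1 ∧ (p1 ∨ p1)   (De Morgan)
= ¬p1 ∧ (p1 ∨ p1)   (complement / identity)
= ¬p1 ∧ p1   (idempotence)
= False   (complement)

contradiction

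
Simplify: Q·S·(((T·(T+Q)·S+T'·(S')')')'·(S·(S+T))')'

Q·S·(((T·(T+Q)·S+T'·(S')')')'·(S·(S+T))')'
= Q·S·(((T·(T+Q)·S+T'·S)')'·(S·(S+T))')'
= Q·S·(((T·S+T'·S)')'·(S·(S+T))')'
= Q·S·(((T·S+T'·S)')'·S')'
= Q·S·((T·S+T'·S)'+S)
= Q·S·(S'+S)
= Q·S

Q·S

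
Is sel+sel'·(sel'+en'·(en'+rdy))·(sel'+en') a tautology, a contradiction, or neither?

tautology

sel+sel'·(sel'+en'·(en'+rdy))·(sel'+en')
= sel+sel'·(sel'+en')·(sel'+en')   — absorption
= sel+sel'·(sel'+en')   — idempotence
= sel+sel'   — absorption
= 1   — complement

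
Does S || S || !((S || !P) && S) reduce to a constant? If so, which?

yes, True

S || S || !((S || !P) && S)
= S || !((S || !P) && S)   [idempotence]
= S || !S   [absorption]
= true   [complement]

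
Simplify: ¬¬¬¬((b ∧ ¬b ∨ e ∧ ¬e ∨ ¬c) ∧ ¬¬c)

False

¬¬¬¬((b ∧ ¬b ∨ e ∧ ¬e ∨ ¬c) ∧ ¬¬c)
= ¬¬¬¬((b ∧ ¬b ∨ e ∧ ¬e ∨ ¬c) ∧ c)
= ¬¬((b ∧ ¬b ∨ e ∧ ¬e ∨ ¬c) ∧ c)
= ¬¬((b ∧ ¬b ∨ ¬c) ∧ c)
= (b ∧ ¬b ∨ ¬c) ∧ c
= ¬c ∧ c
= False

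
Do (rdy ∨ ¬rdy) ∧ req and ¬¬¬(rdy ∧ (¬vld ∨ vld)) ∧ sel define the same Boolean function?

No

E1: (rdy ∨ ¬rdy) ∧ req
    = req   (complement / identity)
E2: ¬¬¬(rdy ∧ (¬vld ∨ vld)) ∧ sel
    = ¬¬¬rdy ∧ sel   (complement / identity)
    = ¬rdy ∧ sel   (double negation)
These differ: at rdy=0, req=1, sel=0, vld=0, E1 = 1 but E2 = 0.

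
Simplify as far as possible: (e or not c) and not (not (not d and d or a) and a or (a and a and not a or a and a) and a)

(e or not c) and not a

(e or not c) and not (not (not d and d or a) and a or (a and a and not a or a and a) and a)
= (e or not c) and not (not (not d and d or a) and a or (a and not a or a and a) and a)
= (e or not c) and not (not a and a or (a and not a or a and a) and a)
= (e or not c) and not (not a and a or a and a)
= (e or not c) and not a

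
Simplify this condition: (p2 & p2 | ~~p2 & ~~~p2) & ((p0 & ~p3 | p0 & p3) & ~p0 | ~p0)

(p2 & p2 | ~~p2 & ~~~p2) & ((p0 & ~p3 | p0 & p3) & ~p0 | ~p0)
= (p2 & p2 | ~~p2 & ~p2) & ((p0 & ~p3 | p0 & p3) & ~p0 | ~p0)   [double negation]
= (p2 & p2 | ~~p2 & ~p2) & (p0 & ~p0 | ~p0)   [distribution]
= (p2 & p2 | p2 & ~p2) & (p0 & ~p0 | ~p0)   [double negation]
= p2 & (p0 & ~p0 | ~p0)   [distribution]
= p2 & ~p0   [complement / identity]

p2 & ~p0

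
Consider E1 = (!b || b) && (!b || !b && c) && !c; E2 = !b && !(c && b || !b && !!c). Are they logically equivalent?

Yes

E1: (!b || b) && (!b || !b && c) && !c
    = (!b || !b && c) && !c   — complement / identity
    = !b && !c   — absorption
E2: !b && !(c && b || !b && !!c)
    = !b && !(c && b || !b && c)   — double negation
    = !b && !c   — distribution
Both reduce to !b && !c, so they are equivalent.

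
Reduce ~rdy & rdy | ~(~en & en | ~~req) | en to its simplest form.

~rdy & rdy | ~(~en & en | ~~req) | en
= ~(~en & en | ~~req) | en   (complement / identity)
= ~~~req | en   (complement / identity)
= ~req | en   (double negation)

~req | en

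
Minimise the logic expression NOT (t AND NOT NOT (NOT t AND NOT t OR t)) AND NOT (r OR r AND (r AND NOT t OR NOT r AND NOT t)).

NOT t AND NOT r

NOT (t AND NOT NOT (NOT t AND NOT t OR t)) AND NOT (r OR r AND (r AND NOT t OR NOT r AND NOT t))
= NOT (t AND NOT NOT (NOT t AND NOT t OR t)) AND NOT (r OR r AND NOT t)   [distribution]
= NOT (t AND NOT NOT (NOT t AND NOT t OR t)) AND NOT r   [absorption]
= NOT (t AND NOT NOT (NOT t OR t)) AND NOT r   [idempotence]
= NOT (t AND (NOT t OR t)) AND NOT r   [double negation]
= NOT t AND NOT r   [complement / identity]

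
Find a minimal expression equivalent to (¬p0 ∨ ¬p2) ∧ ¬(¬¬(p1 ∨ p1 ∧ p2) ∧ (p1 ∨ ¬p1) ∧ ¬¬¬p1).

¬p0 ∨ ¬p2

(¬p0 ∨ ¬p2) ∧ ¬(¬¬(p1 ∨ p1 ∧ p2) ∧ (p1 ∨ ¬p1) ∧ ¬¬¬p1)
= (¬p0 ∨ ¬p2) ∧ ¬(¬¬p1 ∧ (p1 ∨ ¬p1) ∧ ¬¬¬p1)   — absorption
= (¬p0 ∨ ¬p2) ∧ ¬(¬¬p1 ∧ ¬¬¬p1)   — complement / identity
= (¬p0 ∨ ¬p2) ∧ ¬(¬¬p1 ∧ ¬p1)   — double negation
= (¬p0 ∨ ¬p2) ∧ (¬p1 ∨ p1)   — De Morgan
= ¬p0 ∨ ¬p2   — complement / identity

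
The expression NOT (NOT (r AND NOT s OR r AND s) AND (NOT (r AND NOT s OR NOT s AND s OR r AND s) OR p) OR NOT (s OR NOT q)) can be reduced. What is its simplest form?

NOT (NOT (r AND NOT s OR r AND s) AND (NOT (r AND NOT s OR NOT s AND s OR r AND s) OR p) OR NOT (s OR NOT q))
= NOT (NOT (r AND NOT s OR r AND s) AND (NOT (r AND NOT s OR r AND s) OR p) OR NOT (s OR NOT q))   [complement / identity]
= NOT (NOT (r AND NOT s OR r AND s) OR NOT (s OR NOT q))   [absorption]
= (r AND NOT s OR r AND s) AND (s OR NOT q)   [De Morgan]
= r AND (s OR NOT q)   [distribution]

r AND (s OR NOT q)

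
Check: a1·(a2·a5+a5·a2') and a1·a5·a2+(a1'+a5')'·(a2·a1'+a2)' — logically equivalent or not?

E1: a1·(a2·a5+a5·a2')
    = a1·a5   [distribution]
E2: a1·a5·a2+(a1'+a5')'·(a2·a1'+a2)'
    = a1·a5·a2+(a1'+a5')'·a2'   [absorption]
    = a1·a5·a2+a1·a5·a2'   [De Morgan]
    = a1·a5   [distribution]
Both reduce to a1·a5, so they are equivalent.

Yes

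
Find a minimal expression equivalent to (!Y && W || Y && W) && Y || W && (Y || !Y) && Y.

(!Y && W || Y && W) && Y || W && (Y || !Y) && Y
= (!Y && W || Y && W) && Y || W && Y   (complement / identity)
= W && Y || W && Y   (distribution)
= W && Y   (idempotence)

W && Y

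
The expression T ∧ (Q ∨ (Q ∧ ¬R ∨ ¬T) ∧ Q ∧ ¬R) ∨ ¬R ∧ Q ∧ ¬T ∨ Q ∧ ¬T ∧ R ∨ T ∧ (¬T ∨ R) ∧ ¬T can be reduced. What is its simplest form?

Q

T ∧ (Q ∨ (Q ∧ ¬R ∨ ¬T) ∧ Q ∧ ¬R) ∨ ¬R ∧ Q ∧ ¬T ∨ Q ∧ ¬T ∧ R ∨ T ∧ (¬T ∨ R) ∧ ¬T
= T ∧ (Q ∨ Q ∧ ¬R) ∨ ¬R ∧ Q ∧ ¬T ∨ Q ∧ ¬T ∧ R ∨ T ∧ (¬T ∨ R) ∧ ¬T   [absorption]
= T ∧ (Q ∨ Q ∧ ¬R) ∨ Q ∧ ¬T ∨ T ∧ (¬T ∨ R) ∧ ¬T   [distribution]
= T ∧ Q ∨ Q ∧ ¬T ∨ T ∧ (¬T ∨ R) ∧ ¬T   [absorption]
= Q ∨ T ∧ (¬T ∨ R) ∧ ¬T   [distribution]
= Q ∨ T ∧ ¬T   [absorption]
= Q   [complement / identity]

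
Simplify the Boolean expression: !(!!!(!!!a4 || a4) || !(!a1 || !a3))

!(!!!(!!!a4 || a4) || !(!a1 || !a3))
= !(!!!(!a4 || a4) || !(!a1 || !a3))   — double negation
= !(!(!a4 || a4) || !(!a1 || !a3))   — double negation
= (!a4 || a4) && (!a1 || !a3)   — De Morgan
= !a1 || !a3   — complement / identity

!a1 || !a3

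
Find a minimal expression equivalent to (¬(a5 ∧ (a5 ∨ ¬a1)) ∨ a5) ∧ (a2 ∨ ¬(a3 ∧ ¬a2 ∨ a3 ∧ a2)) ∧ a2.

(¬(a5 ∧ (a5 ∨ ¬a1)) ∨ a5) ∧ (a2 ∨ ¬(a3 ∧ ¬a2 ∨ a3 ∧ a2)) ∧ a2
= (¬a5 ∨ a5) ∧ (a2 ∨ ¬(a3 ∧ ¬a2 ∨ a3 ∧ a2)) ∧ a2   (absorption)
= (¬a5 ∨ a5) ∧ (a2 ∨ ¬a3) ∧ a2   (distribution)
= (¬a5 ∨ a5) ∧ a2   (absorption)
= a2   (complement / identity)

a2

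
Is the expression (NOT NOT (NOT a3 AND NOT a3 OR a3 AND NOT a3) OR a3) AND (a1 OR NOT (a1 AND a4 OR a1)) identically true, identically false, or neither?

(NOT NOT (NOT a3 AND NOT a3 OR a3 AND NOT a3) OR a3) AND (a1 OR NOT (a1 AND a4 OR a1))
= (NOT NOT NOT a3 OR a3) AND (a1 OR NOT (a1 AND a4 OR a1))   — distribution
= (NOT a3 OR a3) AND (a1 OR NOT (a1 AND a4 OR a1))   — double negation
= (NOT a3 OR a3) AND (a1 OR NOT a1)   — absorption
= a1 OR NOT a1   — complement / identity
= TRUE   — complement

identically true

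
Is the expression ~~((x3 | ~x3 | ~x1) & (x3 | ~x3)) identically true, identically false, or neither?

identically true

~~((x3 | ~x3 | ~x1) & (x3 | ~x3))
= ~~(x3 | ~x3)
= x3 | ~x3
= 1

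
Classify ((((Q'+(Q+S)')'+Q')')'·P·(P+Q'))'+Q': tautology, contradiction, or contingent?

((((Q'+(Q+S)')'+Q')')'·P·(P+Q'))'+Q'
= (((Q·(Q+S)+Q')')'·P·(P+Q'))'+Q'   (De Morgan)
= ((Q·(Q+S)+Q')·P·(P+Q'))'+Q'   (double negation)
= ((Q·(Q+S)+Q')·P)'+Q'   (absorption)
= ((Q+Q')·P)'+Q'   (absorption)
= P'+Q'   (complement / identity)
This depends on P, Q, so it is not a constant.

contingent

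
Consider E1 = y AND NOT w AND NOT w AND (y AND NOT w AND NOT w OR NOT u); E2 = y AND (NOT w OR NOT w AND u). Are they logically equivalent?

E1: y AND NOT w AND NOT w AND (y AND NOT w AND NOT w OR NOT u)
    = y AND NOT w AND NOT w   (absorption)
    = y AND NOT w   (idempotence)
E2: y AND (NOT w OR NOT w AND u)
    = y AND NOT w   (absorption)
Both reduce to y AND NOT w, so they are equivalent.

Yes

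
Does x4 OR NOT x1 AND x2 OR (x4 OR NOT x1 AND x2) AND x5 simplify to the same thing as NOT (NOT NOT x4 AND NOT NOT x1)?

No

E1: x4 OR NOT x1 AND x2 OR (x4 OR NOT x1 AND x2) AND x5
    = x4 OR NOT x1 AND x2   (absorption)
E2: NOT (NOT NOT x4 AND NOT NOT x1)
    = NOT x4 OR NOT x1   (De Morgan)
These differ: at x1=1, x2=0, x4=0, x5=0, E1 = 0 but E2 = 1.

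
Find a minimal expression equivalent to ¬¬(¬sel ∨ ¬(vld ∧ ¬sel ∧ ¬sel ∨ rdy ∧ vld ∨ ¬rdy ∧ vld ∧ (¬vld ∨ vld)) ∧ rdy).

¬¬(¬sel ∨ ¬(vld ∧ ¬sel ∧ ¬sel ∨ rdy ∧ vld ∨ ¬rdy ∧ vld ∧ (¬vld ∨ vld)) ∧ rdy)
= ¬¬(¬sel ∨ ¬(vld ∧ ¬sel ∧ ¬sel ∨ rdy ∧ vld ∨ ¬rdy ∧ vld) ∧ rdy)   [complement / identity]
= ¬¬(¬sel ∨ ¬(vld ∧ ¬sel ∧ ¬sel ∨ vld) ∧ rdy)   [distribution]
= ¬¬(¬sel ∨ ¬(vld ∧ ¬sel ∨ vld) ∧ rdy)   [idempotence]
= ¬¬(¬sel ∨ ¬vld ∧ rdy)   [absorption]
= ¬sel ∨ ¬vld ∧ rdy   [double negation]

¬sel ∨ ¬vld ∧ rdy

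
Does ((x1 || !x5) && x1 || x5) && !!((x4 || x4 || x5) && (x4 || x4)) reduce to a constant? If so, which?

((x1 || !x5) && x1 || x5) && !!((x4 || x4 || x5) && (x4 || x4))
= ((x1 || !x5) && x1 || x5) && (x4 || x4 || x5) && (x4 || x4)   [double negation]
= (x1 || x5) && (x4 || x4 || x5) && (x4 || x4)   [absorption]
= (x1 || x5) && (x4 || x4)   [absorption]
= (x1 || x5) && x4   [idempotence]
This depends on x1, x4, x5, so it is not a constant.

no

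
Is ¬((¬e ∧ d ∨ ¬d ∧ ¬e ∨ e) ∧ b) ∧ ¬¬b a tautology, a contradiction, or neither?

contradiction

¬((¬e ∧ d ∨ ¬d ∧ ¬e ∨ e) ∧ b) ∧ ¬¬b
= ¬((¬e ∧ d ∨ ¬d ∧ ¬e ∨ e) ∧ b) ∧ b   (double negation)
= ¬((¬e ∨ e) ∧ b) ∧ b   (distribution)
= ¬b ∧ b   (complement / identity)
= False   (complement)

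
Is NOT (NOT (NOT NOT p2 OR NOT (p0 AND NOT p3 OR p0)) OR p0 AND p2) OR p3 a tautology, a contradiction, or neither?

neither

NOT (NOT (NOT NOT p2 OR NOT (p0 AND NOT p3 OR p0)) OR p0 AND p2) OR p3
= NOT (NOT (NOT NOT p2 OR NOT p0) OR p0 AND p2) OR p3   [absorption]
= NOT (NOT p2 AND p0 OR p0 AND p2) OR p3   [De Morgan]
= NOT p0 OR p3   [distribution]
This depends on p0, p3, so it is not a constant.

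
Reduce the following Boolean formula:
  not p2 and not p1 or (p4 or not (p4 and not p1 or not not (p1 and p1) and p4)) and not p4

not p2 and not p1 or not p4

not p2 and not p1 or (p4 or not (p4 and not p1 or not not (p1 and p1) and p4)) and not p4
= not p2 and not p1 or (p4 or not (p4 and not p1 or p1 and p1 and p4)) and not p4   [double negation]
= not p2 and not p1 or (p4 or not (p4 and not p1 or p1 and p4)) and not p4   [idempotence]
= not p2 and not p1 or (p4 or not p4) and not p4   [distribution]
= not p2 and not p1 or not p4   [complement / identity]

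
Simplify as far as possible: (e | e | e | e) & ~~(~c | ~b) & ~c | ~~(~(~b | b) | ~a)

(e | e | e | e) & ~~(~c | ~b) & ~c | ~~(~(~b | b) | ~a)
= (e | e) & ~~(~c | ~b) & ~c | ~~(~(~b | b) | ~a)   — idempotence
= (e | e) & ~~(~c | ~b) & ~c | ~((~b | b) & a)   — De Morgan
= e & ~~(~c | ~b) & ~c | ~((~b | b) & a)   — idempotence
= e & ~~(~c | ~b) & ~c | ~a   — complement / identity
= e & (~c | ~b) & ~c | ~a   — double negation
= e & ~c | ~a   — absorption

e & ~c | ~a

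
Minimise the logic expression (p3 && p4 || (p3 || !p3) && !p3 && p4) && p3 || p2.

p4 && p3 || p2

(p3 && p4 || (p3 || !p3) && !p3 && p4) && p3 || p2
= (p3 && p4 || !p3 && p4) && p3 || p2   — complement / identity
= p4 && p3 || p2   — distribution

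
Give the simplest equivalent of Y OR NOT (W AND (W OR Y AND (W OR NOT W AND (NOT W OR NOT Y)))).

Y OR NOT W

Y OR NOT (W AND (W OR Y AND (W OR NOT W AND (NOT W OR NOT Y))))
= Y OR NOT (W AND (W OR Y AND (W OR NOT W)))   (absorption)
= Y OR NOT (W AND (W OR Y))   (complement / identity)
= Y OR NOT W   (absorption)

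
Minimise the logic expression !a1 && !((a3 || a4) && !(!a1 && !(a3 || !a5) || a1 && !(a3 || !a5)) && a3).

!a1 && !a3

!a1 && !((a3 || a4) && !(!a1 && !(a3 || !a5) || a1 && !(a3 || !a5)) && a3)
= !a1 && !((a3 || a4) && !!(a3 || !a5) && a3)   — distribution
= !a1 && !((a3 || a4) && (a3 || !a5) && a3)   — double negation
= !a1 && !((a3 || a4) && a3)   — absorption
= !a1 && !a3   — absorption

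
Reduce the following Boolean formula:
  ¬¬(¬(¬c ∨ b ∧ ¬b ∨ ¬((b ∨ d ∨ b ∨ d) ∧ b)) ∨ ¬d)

¬¬(¬(¬c ∨ b ∧ ¬b ∨ ¬((b ∨ d ∨ b ∨ d) ∧ b)) ∨ ¬d)
= ¬¬(¬(¬c ∨ ¬((b ∨ d ∨ b ∨ d) ∧ b)) ∨ ¬d)
= ¬(¬c ∨ ¬((b ∨ d ∨ b ∨ d) ∧ b)) ∨ ¬d
= c ∧ (b ∨ d ∨ b ∨ d) ∧ b ∨ ¬d
= c ∧ (b ∨ d) ∧ b ∨ ¬d
= c ∧ b ∨ ¬d

c ∧ b ∨ ¬d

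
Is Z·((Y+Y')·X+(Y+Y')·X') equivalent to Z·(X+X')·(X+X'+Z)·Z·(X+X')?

E1: Z·((Y+Y')·X+(Y+Y')·X')
    = Z·(Y+Y')   [distribution]
    = Z   [complement / identity]
E2: Z·(X+X')·(X+X'+Z)·Z·(X+X')
    = Z·(X+X')·Z·(X+X')   [absorption]
    = Z·(X+X')   [idempotence]
    = Z   [complement / identity]
Both reduce to Z, so they are equivalent.

Yes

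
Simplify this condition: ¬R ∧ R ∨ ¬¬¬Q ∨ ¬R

¬Q ∨ ¬R

¬R ∧ R ∨ ¬¬¬Q ∨ ¬R
= ¬¬¬Q ∨ ¬R
= ¬Q ∨ ¬R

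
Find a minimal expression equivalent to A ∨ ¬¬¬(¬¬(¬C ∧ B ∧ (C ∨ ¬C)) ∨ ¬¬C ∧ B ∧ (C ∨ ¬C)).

A ∨ ¬¬¬(¬¬(¬C ∧ B ∧ (C ∨ ¬C)) ∨ ¬¬C ∧ B ∧ (C ∨ ¬C))
= A ∨ ¬¬¬(¬¬(¬C ∧ B ∧ (C ∨ ¬C)) ∨ C ∧ B ∧ (C ∨ ¬C))   (double negation)
= A ∨ ¬(¬¬(¬C ∧ B ∧ (C ∨ ¬C)) ∨ C ∧ B ∧ (C ∨ ¬C))   (double negation)
= A ∨ ¬(¬C ∧ B ∧ (C ∨ ¬C) ∨ C ∧ B ∧ (C ∨ ¬C))   (double negation)
= A ∨ ¬(B ∧ (C ∨ ¬C))   (distribution)
= A ∨ ¬B   (complement / identity)

A ∨ ¬B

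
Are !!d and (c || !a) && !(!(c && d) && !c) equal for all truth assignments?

E1: !!d
    = d   — double negation
E2: (c || !a) && !(!(c && d) && !c)
    = (c || !a) && (c && d || c)   — De Morgan
    = (c || !a) && c   — absorption
    = c   — absorption
These differ: at a=0, c=1, d=0, E1 = 0 but E2 = 1.

No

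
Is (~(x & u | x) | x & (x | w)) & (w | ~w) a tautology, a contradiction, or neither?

(~(x & u | x) | x & (x | w)) & (w | ~w)
= ~(x & u | x) | x & (x | w)   [complement / identity]
= ~x | x & (x | w)   [absorption]
= ~x | x   [absorption]
= 1   [complement]

tautology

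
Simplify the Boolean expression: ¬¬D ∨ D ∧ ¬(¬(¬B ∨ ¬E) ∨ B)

D

¬¬D ∨ D ∧ ¬(¬(¬B ∨ ¬E) ∨ B)
= D ∨ D ∧ ¬(¬(¬B ∨ ¬E) ∨ B)
= D ∨ D ∧ ¬(B ∧ E ∨ B)
= D ∨ D ∧ ¬B
= D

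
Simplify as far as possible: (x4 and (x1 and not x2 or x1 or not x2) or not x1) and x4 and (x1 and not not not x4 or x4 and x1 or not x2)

(x4 and (x1 and not x2 or x1 or not x2) or not x1) and x4 and (x1 and not not not x4 or x4 and x1 or not x2)
= (x4 and (x1 or not x2) or not x1) and x4 and (x1 and not not not x4 or x4 and x1 or not x2)   — absorption
= (x4 and (x1 or not x2) or not x1) and x4 and (x1 and not x4 or x4 and x1 or not x2)   — double negation
= (x4 and (x1 or not x2) or not x1) and x4 and (x1 or not x2)   — distribution
= x4 and (x1 or not x2)   — absorption

x4 and (x1 or not x2)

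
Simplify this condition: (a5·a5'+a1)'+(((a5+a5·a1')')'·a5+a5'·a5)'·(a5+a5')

(a5·a5'+a1)'+(((a5+a5·a1')')'·a5+a5'·a5)'·(a5+a5')
= a1'+(((a5+a5·a1')')'·a5+a5'·a5)'·(a5+a5')   — complement / identity
= a1'+(((a5+a5·a1')')'·a5+a5'·a5)'   — complement / identity
= a1'+((a5+a5·a1')·a5+a5'·a5)'   — double negation
= a1'+(a5·a5+a5'·a5)'   — absorption
= a1'+a5'   — distribution

a1'+a5'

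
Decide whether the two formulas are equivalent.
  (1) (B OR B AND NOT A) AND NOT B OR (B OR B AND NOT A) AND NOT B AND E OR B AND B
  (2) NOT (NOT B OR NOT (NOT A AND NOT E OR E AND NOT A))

E1: (B OR B AND NOT A) AND NOT B OR (B OR B AND NOT A) AND NOT B AND E OR B AND B
    = (B OR B AND NOT A) AND NOT B OR B AND B   — absorption
    = B AND NOT B OR B AND B   — absorption
    = B   — distribution
E2: NOT (NOT B OR NOT (NOT A AND NOT E OR E AND NOT A))
    = NOT (NOT B OR NOT NOT A)   — distribution
    = B AND NOT A   — De Morgan
These differ: at A=1, B=1, E=1, E1 = 1 but E2 = 0.

No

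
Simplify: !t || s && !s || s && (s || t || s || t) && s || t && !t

!t || s && !s || s && (s || t || s || t) && s || t && !t
= !t || s && !s || s && (s || t) && s || t && !t   [idempotence]
= !t || s && !s || s && s || t && !t   [absorption]
= !t || s || t && !t   [distribution]
= !t || s   [complement / identity]

!t || s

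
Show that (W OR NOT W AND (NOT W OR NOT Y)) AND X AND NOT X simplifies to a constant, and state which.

(W OR NOT W AND (NOT W OR NOT Y)) AND X AND NOT X
= (W OR NOT W) AND X AND NOT X
= X AND NOT X
= FALSE

FALSE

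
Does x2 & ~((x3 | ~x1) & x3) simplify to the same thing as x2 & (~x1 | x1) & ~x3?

Yes

E1: x2 & ~((x3 | ~x1) & x3)
    = x2 & ~x3
E2: x2 & (~x1 | x1) & ~x3
    = x2 & ~x3
Both reduce to x2 & ~x3, so they are equivalent.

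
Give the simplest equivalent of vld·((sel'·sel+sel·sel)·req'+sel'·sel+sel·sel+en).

vld·(sel+en)

vld·((sel'·sel+sel·sel)·req'+sel'·sel+sel·sel+en)
= vld·(sel'·sel+sel·sel+en)   [absorption]
= vld·(sel+en)   [distribution]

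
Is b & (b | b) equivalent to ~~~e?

No

E1: b & (b | b)
    = b & b   — idempotence
    = b   — idempotence
E2: ~~~e
    = ~e   — double negation
These differ: at b=0, e=0, E1 = 0 but E2 = 1.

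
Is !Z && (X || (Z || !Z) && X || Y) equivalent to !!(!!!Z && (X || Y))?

Yes

E1: !Z && (X || (Z || !Z) && X || Y)
    = !Z && (X || X || Y)   [complement / identity]
    = !Z && (X || Y)   [idempotence]
E2: !!(!!!Z && (X || Y))
    = !!(!Z && (X || Y))   [double negation]
    = !Z && (X || Y)   [double negation]
Both reduce to !Z && (X || Y), so they are equivalent.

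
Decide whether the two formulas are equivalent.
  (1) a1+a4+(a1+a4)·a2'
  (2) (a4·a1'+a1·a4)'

E1: a1+a4+(a1+a4)·a2'
    = a1+a4   (absorption)
E2: (a4·a1'+a1·a4)'
    = a4'   (distribution)
These differ: at a1=0, a2=1, a4=1, E1 = 1 but E2 = 0.

No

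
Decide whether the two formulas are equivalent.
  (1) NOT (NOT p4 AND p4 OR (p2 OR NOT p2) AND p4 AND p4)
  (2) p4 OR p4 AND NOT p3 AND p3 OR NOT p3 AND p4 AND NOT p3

No

E1: NOT (NOT p4 AND p4 OR (p2 OR NOT p2) AND p4 AND p4)
    = NOT (NOT p4 AND p4 OR p4 AND p4)   [complement / identity]
    = NOT p4   [distribution]
E2: p4 OR p4 AND NOT p3 AND p3 OR NOT p3 AND p4 AND NOT p3
    = p4 OR p4 AND NOT p3   [distribution]
    = p4   [absorption]
These differ: at p2=0, p3=1, p4=0, E1 = 1 but E2 = 0.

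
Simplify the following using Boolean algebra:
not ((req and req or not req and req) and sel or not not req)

not req

not ((req and req or not req and req) and sel or not not req)
= not (req and sel or not not req)
= not (req and sel or req)
= not req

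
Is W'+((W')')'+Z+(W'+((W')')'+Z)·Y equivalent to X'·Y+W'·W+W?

E1: W'+((W')')'+Z+(W'+((W')')'+Z)·Y
    = W'+((W')')'+Z   [absorption]
    = W'+W'+Z   [double negation]
    = W'+Z   [idempotence]
E2: X'·Y+W'·W+W
    = X'·Y+W   [complement / identity]
These differ: at W=0, X=0, Y=0, Z=0, E1 = 1 but E2 = 0.

No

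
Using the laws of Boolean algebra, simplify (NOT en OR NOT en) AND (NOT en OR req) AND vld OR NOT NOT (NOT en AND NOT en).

(NOT en OR NOT en) AND (NOT en OR req) AND vld OR NOT NOT (NOT en AND NOT en)
= (NOT en AND req OR NOT en) AND vld OR NOT NOT (NOT en AND NOT en)   (distribution)
= (NOT en AND req OR NOT en) AND vld OR NOT (en OR en)   (De Morgan)
= (NOT en AND req OR NOT en) AND vld OR NOT en   (idempotence)
= NOT en AND vld OR NOT en   (absorption)
= NOT en   (absorption)

NOT en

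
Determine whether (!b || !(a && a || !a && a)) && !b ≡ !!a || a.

No

E1: (!b || !(a && a || !a && a)) && !b
    = (!b || !a) && !b   [distribution]
    = !b   [absorption]
E2: !!a || a
    = a || a   [double negation]
    = a   [idempotence]
These differ: at a=0, b=0, E1 = 1 but E2 = 0.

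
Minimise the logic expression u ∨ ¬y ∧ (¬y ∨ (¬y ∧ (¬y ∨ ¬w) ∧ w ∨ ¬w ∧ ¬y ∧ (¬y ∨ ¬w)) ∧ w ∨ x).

u ∨ ¬y

u ∨ ¬y ∧ (¬y ∨ (¬y ∧ (¬y ∨ ¬w) ∧ w ∨ ¬w ∧ ¬y ∧ (¬y ∨ ¬w)) ∧ w ∨ x)
= u ∨ ¬y ∧ (¬y ∨ ¬y ∧ (¬y ∨ ¬w) ∧ w ∨ x)
= u ∨ ¬y ∧ (¬y ∨ ¬y ∧ w ∨ x)
= u ∨ ¬y ∧ (¬y ∨ x)
= u ∨ ¬y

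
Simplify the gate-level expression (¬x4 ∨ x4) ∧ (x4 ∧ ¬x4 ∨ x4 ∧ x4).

(¬x4 ∨ x4) ∧ (x4 ∧ ¬x4 ∨ x4 ∧ x4)
= (¬x4 ∨ x4) ∧ x4
= x4

x4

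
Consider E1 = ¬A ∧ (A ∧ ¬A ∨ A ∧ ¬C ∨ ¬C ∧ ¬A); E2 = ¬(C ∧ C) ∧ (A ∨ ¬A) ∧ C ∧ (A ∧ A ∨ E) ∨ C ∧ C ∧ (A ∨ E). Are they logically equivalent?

No

E1: ¬A ∧ (A ∧ ¬A ∨ A ∧ ¬C ∨ ¬C ∧ ¬A)
    = ¬A ∧ (A ∧ ¬C ∨ ¬C ∧ ¬A)
    = ¬A ∧ ¬C
E2: ¬(C ∧ C) ∧ (A ∨ ¬A) ∧ C ∧ (A ∧ A ∨ E) ∨ C ∧ C ∧ (A ∨ E)
    = ¬(C ∧ C) ∧ C ∧ (A ∧ A ∨ E) ∨ C ∧ C ∧ (A ∨ E)
    = ¬C ∧ C ∧ (A ∧ A ∨ E) ∨ C ∧ C ∧ (A ∨ E)
    = ¬C ∧ C ∧ (A ∨ E) ∨ C ∧ C ∧ (A ∨ E)
    = C ∧ (A ∨ E)
These differ: at A=1, C=1, E=1, E1 = 0 but E2 = 1.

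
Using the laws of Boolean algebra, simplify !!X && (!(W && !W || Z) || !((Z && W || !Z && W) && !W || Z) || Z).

!!X && (!(W && !W || Z) || !((Z && W || !Z && W) && !W || Z) || Z)
= !!X && (!(W && !W || Z) || !(W && !W || Z) || Z)   [distribution]
= !!X && (!(W && !W || Z) || Z)   [idempotence]
= !!X && (!Z || Z)   [complement / identity]
= X && (!Z || Z)   [double negation]
= X   [complement / identity]

X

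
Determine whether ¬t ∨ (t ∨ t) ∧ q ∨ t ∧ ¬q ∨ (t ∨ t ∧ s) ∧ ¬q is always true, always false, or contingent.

always true

¬t ∨ (t ∨ t) ∧ q ∨ t ∧ ¬q ∨ (t ∨ t ∧ s) ∧ ¬q
= ¬t ∨ (t ∨ t) ∧ q ∨ t ∧ ¬q ∨ t ∧ ¬q   — absorption
= ¬t ∨ (t ∨ t) ∧ q ∨ ¬q ∧ (t ∨ t)   — distribution
= ¬t ∨ (t ∨ t) ∧ (q ∨ ¬q)   — distribution
= ¬t ∨ t ∨ t   — complement / identity
= ¬t ∨ t   — idempotence
= True   — complement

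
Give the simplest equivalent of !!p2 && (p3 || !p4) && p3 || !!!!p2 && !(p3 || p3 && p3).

p2

!!p2 && (p3 || !p4) && p3 || !!!!p2 && !(p3 || p3 && p3)
= !!p2 && p3 || !!!!p2 && !(p3 || p3 && p3)   [absorption]
= !!p2 && p3 || !!p2 && !(p3 || p3 && p3)   [double negation]
= !!p2 && p3 || !!p2 && !(p3 || p3)   [idempotence]
= !!p2 && p3 || !!p2 && !p3   [idempotence]
= !!p2   [distribution]
= p2   [double negation]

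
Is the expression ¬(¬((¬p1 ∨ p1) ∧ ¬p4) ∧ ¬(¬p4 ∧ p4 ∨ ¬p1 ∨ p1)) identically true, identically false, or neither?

identically true

¬(¬((¬p1 ∨ p1) ∧ ¬p4) ∧ ¬(¬p4 ∧ p4 ∨ ¬p1 ∨ p1))
= ¬(¬((¬p1 ∨ p1) ∧ ¬p4) ∧ ¬(¬p1 ∨ p1))   — complement / identity
= (¬p1 ∨ p1) ∧ ¬p4 ∨ ¬p1 ∨ p1   — De Morgan
= ¬p1 ∨ p1   — absorption
= True   — complement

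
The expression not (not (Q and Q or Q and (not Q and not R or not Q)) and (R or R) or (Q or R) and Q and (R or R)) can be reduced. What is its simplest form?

not R

not (not (Q and Q or Q and (not Q and not R or not Q)) and (R or R) or (Q or R) and Q and (R or R))
= not (not (Q and Q or Q and (not Q and not R or not Q)) and (R or R) or Q and (R or R))   [absorption]
= not (not (Q and Q or Q and not Q) and (R or R) or Q and (R or R))   [absorption]
= not (not Q and (R or R) or Q and (R or R))   [distribution]
= not (R or R)   [distribution]
= not R   [idempotence]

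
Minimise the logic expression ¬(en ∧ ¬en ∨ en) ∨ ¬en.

¬(en ∧ ¬en ∨ en) ∨ ¬en
= ¬en ∨ ¬en   [complement / identity]
= ¬en   [idempotence]

¬en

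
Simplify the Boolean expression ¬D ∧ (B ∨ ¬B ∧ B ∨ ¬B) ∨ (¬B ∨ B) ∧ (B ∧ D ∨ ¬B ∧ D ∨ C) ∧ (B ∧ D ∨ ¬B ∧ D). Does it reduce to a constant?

True

¬D ∧ (B ∨ ¬B ∧ B ∨ ¬B) ∨ (¬B ∨ B) ∧ (B ∧ D ∨ ¬B ∧ D ∨ C) ∧ (B ∧ D ∨ ¬B ∧ D)
= ¬D ∧ (B ∨ ¬B ∧ B ∨ ¬B) ∨ (¬B ∨ B) ∧ (B ∧ D ∨ ¬B ∧ D)
= ¬D ∧ (B ∨ ¬B ∧ B ∨ ¬B) ∨ (¬B ∨ B) ∧ (B ∨ ¬B) ∧ D
= ¬D ∧ (B ∨ ¬B ∧ B ∨ ¬B) ∨ (B ∨ ¬B) ∧ D
= ¬D ∧ (B ∨ ¬B) ∨ (B ∨ ¬B) ∧ D
= B ∨ ¬B
= True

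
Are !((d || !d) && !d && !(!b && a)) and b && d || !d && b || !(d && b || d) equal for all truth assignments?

E1: !((d || !d) && !d && !(!b && a))
    = !(!d && !(!b && a))   [complement / identity]
    = d || !b && a   [De Morgan]
E2: b && d || !d && b || !(d && b || d)
    = b && d || !d && b || !d   [absorption]
    = b || !d   [distribution]
These differ: at a=0, b=0, d=0, E1 = 0 but E2 = 1.

No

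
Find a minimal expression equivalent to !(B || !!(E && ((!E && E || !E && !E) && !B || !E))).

!B

!(B || !!(E && ((!E && E || !E && !E) && !B || !E)))
= !(B || !!(E && (!E && !B || !E)))   (distribution)
= !(B || !!(E && !E))   (absorption)
= !(B || E && !E)   (double negation)
= !B   (complement / identity)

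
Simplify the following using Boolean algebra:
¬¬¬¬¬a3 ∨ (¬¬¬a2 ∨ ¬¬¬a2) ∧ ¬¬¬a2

¬a3 ∨ ¬a2

¬¬¬¬¬a3 ∨ (¬¬¬a2 ∨ ¬¬¬a2) ∧ ¬¬¬a2
= ¬¬¬a3 ∨ (¬¬¬a2 ∨ ¬¬¬a2) ∧ ¬¬¬a2   (double negation)
= ¬¬¬a3 ∨ ¬¬¬a2 ∧ ¬¬¬a2   (idempotence)
= ¬a3 ∨ ¬¬¬a2 ∧ ¬¬¬a2   (double negation)
= ¬a3 ∨ ¬¬¬a2   (idempotence)
= ¬a3 ∨ ¬a2   (double negation)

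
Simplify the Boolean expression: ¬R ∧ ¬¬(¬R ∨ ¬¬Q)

¬R ∧ ¬¬(¬R ∨ ¬¬Q)
= ¬R ∧ (¬R ∨ ¬¬Q)
= ¬R ∧ (¬R ∨ Q)
= ¬R

¬R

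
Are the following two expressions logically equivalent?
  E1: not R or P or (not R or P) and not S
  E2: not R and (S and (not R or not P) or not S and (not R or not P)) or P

Yes

E1: not R or P or (not R or P) and not S
    = not R or P   (absorption)
E2: not R and (S and (not R or not P) or not S and (not R or not P)) or P
    = not R and (not R or not P) or P   (distribution)
    = not R or P   (absorption)
Both reduce to not R or P, so they are equivalent.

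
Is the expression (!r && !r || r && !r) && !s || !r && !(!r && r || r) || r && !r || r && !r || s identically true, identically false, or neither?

neither

(!r && !r || r && !r) && !s || !r && !(!r && r || r) || r && !r || r && !r || s
= (!r && !r || r && !r) && !s || !r && !r || r && !r || r && !r || s   (complement / identity)
= (!r && !r || r && !r) && !s || !r && !r || r && !r || s   (complement / identity)
= !r && !r || r && !r || s   (absorption)
= !r || s   (distribution)
This depends on r, s, so it is not a constant.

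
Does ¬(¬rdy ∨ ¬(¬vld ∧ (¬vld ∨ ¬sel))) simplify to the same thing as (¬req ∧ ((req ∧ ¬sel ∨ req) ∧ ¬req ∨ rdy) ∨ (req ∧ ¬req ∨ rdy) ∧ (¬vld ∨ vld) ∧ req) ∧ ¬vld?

Yes

E1: ¬(¬rdy ∨ ¬(¬vld ∧ (¬vld ∨ ¬sel)))
    = ¬(¬rdy ∨ ¬¬vld)
    = rdy ∧ ¬vld
E2: (¬req ∧ ((req ∧ ¬sel ∨ req) ∧ ¬req ∨ rdy) ∨ (req ∧ ¬req ∨ rdy) ∧ (¬vld ∨ vld) ∧ req) ∧ ¬vld
    = (¬req ∧ ((req ∧ ¬sel ∨ req) ∧ ¬req ∨ rdy) ∨ (req ∧ ¬req ∨ rdy) ∧ req) ∧ ¬vld
    = (¬req ∧ (req ∧ ¬req ∨ rdy) ∨ (req ∧ ¬req ∨ rdy) ∧ req) ∧ ¬vld
    = (req ∧ ¬req ∨ rdy) ∧ ¬vld
    = rdy ∧ ¬vld
Both reduce to rdy ∧ ¬vld, so they are equivalent.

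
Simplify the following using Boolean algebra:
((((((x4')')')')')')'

((((((x4')')')')')')'
= ((((x4')')')')'   (double negation)
= ((x4')')'   (double negation)
= x4'   (double negation)

x4'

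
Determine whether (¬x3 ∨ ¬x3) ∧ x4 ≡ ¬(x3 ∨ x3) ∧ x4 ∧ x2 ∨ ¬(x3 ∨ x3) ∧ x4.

E1: (¬x3 ∨ ¬x3) ∧ x4
    = ¬x3 ∧ x4   [idempotence]
E2: ¬(x3 ∨ x3) ∧ x4 ∧ x2 ∨ ¬(x3 ∨ x3) ∧ x4
    = ¬(x3 ∨ x3) ∧ x4   [absorption]
    = ¬x3 ∧ x4   [idempotence]
Both reduce to ¬x3 ∧ x4, so they are equivalent.

Yes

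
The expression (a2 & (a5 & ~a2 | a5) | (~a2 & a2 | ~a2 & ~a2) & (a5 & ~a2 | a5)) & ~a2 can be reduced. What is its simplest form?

(a2 & (a5 & ~a2 | a5) | (~a2 & a2 | ~a2 & ~a2) & (a5 & ~a2 | a5)) & ~a2
= (a2 & (a5 & ~a2 | a5) | ~a2 & (a5 & ~a2 | a5)) & ~a2   [distribution]
= (a5 & ~a2 | a5) & ~a2   [distribution]
= a5 & ~a2   [absorption]

a5 & ~a2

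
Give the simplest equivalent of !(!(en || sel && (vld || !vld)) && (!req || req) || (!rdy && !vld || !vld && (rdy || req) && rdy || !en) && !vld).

!(!(en || sel && (vld || !vld)) && (!req || req) || (!rdy && !vld || !vld && (rdy || req) && rdy || !en) && !vld)
= !(!(en || sel && (vld || !vld)) && (!req || req) || (!rdy && !vld || !vld && rdy || !en) && !vld)   (absorption)
= !(!(en || sel && (vld || !vld)) && (!req || req) || (!vld || !en) && !vld)   (distribution)
= !(!(en || sel) && (!req || req) || (!vld || !en) && !vld)   (complement / identity)
= !(!(en || sel) || (!vld || !en) && !vld)   (complement / identity)
= !(!(en || sel) || !vld)   (absorption)
= (en || sel) && vld   (De Morgan)

(en || sel) && vld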